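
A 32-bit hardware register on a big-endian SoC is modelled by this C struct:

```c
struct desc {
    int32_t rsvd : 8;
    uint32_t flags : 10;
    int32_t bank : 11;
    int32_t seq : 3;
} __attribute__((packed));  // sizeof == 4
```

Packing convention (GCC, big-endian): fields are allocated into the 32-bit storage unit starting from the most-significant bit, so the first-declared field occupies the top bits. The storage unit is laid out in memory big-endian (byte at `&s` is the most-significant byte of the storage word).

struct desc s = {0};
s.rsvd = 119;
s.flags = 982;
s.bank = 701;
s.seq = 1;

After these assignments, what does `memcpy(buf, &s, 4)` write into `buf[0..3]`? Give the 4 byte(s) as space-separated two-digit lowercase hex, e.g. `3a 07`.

77 f5 95 e9

[24+:8] rsvd=119 & 0xff = 0x77; word=0x77000000
[14+:10] flags=982 & 0x3ff = 0x3d6; word=0x77f58000
[3+:11] bank=701 & 0x7ff = 0x2bd; word=0x77f595e8
[0+:3] seq=1 & 0x7 = 0x1; word=0x77f595e9
word = 0x77f595e9 → big-endian bytes:
  [0]=0x77  [1]=0xf5  [2]=0x95  [3]=0xe9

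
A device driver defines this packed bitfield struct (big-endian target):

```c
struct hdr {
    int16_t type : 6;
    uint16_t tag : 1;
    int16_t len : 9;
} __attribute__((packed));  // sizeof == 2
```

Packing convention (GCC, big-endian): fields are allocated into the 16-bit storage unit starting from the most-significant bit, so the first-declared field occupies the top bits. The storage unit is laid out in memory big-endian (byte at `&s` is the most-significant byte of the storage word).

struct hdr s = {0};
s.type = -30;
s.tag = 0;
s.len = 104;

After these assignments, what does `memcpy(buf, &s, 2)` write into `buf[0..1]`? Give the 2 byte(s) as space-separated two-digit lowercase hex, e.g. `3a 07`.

88 68

type (6b) val=-30 bits=0x22 at bit 10: 0x8800
tag (1b) val=0 bits=0x0 at bit 9: 0x8800
len (9b) val=104 bits=0x68 at bit 0: 0x8868
word = 0x8868 → big-endian bytes:
  [0]=0x88  [1]=0x68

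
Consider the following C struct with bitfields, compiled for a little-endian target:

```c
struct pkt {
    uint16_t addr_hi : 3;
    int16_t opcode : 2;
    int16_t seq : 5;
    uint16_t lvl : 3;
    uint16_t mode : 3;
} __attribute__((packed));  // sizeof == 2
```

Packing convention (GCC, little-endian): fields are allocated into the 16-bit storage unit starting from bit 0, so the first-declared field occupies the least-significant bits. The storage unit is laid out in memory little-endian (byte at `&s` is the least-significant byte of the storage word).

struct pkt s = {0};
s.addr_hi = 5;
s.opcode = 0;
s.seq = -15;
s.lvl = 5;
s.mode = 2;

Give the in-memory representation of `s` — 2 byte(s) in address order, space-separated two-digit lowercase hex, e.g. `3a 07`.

25 56

[0+:3] addr_hi=5 & 0x7 = 0x5; word=0x0005
[3+:2] opcode=0 & 0x3 = 0x0; word=0x0005
[5+:5] seq=-15 & 0x1f = 0x11; word=0x0225
[10+:3] lvl=5 & 0x7 = 0x5; word=0x1625
[13+:3] mode=2 & 0x7 = 0x2; word=0x5625
word = 0x5625 → little-endian bytes:
  [0]=0x25  [1]=0x56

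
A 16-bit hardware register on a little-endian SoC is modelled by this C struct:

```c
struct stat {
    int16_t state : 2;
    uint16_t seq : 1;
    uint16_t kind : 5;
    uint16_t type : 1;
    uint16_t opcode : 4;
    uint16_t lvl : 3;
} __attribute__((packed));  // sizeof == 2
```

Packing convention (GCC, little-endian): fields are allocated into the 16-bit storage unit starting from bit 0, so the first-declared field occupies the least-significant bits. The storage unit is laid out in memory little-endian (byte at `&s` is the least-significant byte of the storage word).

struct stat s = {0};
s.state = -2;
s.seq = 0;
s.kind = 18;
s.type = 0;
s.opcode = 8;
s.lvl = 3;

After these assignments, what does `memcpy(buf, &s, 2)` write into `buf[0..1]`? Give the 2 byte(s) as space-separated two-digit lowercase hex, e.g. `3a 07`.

92 70

state:2 = -2 → 0x2 << 0 → word 0x0002
seq:1 = 0 → 0x0 << 2 → word 0x0002
kind:5 = 18 → 0x12 << 3 → word 0x0092
type:1 = 0 → 0x0 << 8 → word 0x0092
opcode:4 = 8 → 0x8 << 9 → word 0x1092
lvl:3 = 3 → 0x3 << 13 → word 0x7092
word = 0x7092 → little-endian bytes:
  [0]=0x92  [1]=0x70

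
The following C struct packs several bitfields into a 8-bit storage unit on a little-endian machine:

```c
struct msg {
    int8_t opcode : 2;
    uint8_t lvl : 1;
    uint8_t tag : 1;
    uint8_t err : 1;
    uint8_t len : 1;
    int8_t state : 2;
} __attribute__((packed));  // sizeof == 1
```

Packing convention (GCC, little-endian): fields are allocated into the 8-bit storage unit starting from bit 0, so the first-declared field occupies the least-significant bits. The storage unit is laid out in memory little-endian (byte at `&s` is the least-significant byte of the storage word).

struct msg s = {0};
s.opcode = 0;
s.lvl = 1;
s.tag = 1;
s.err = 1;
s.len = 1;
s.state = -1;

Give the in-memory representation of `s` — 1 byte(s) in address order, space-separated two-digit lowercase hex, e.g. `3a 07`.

fc

opcode (2b) val=0 bits=0x0 at bit 0: 0x00
lvl (1b) val=1 bits=0x1 at bit 2: 0x04
tag (1b) val=1 bits=0x1 at bit 3: 0x0c
err (1b) val=1 bits=0x1 at bit 4: 0x1c
len (1b) val=1 bits=0x1 at bit 5: 0x3c
state (2b) val=-1 bits=0x3 at bit 6: 0xfc
word = 0xfc → little-endian bytes:
  [0]=0xfc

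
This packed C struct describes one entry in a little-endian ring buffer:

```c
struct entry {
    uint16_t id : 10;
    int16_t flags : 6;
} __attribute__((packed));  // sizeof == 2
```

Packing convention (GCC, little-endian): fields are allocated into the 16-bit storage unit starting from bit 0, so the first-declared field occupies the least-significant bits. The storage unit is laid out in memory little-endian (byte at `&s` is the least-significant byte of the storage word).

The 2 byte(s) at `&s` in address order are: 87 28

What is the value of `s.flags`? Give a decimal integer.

10

[0]=0x87 [1]=0x28 (little-endian) → word 0x2887
id:10 @ bit 0 → (0x2887>>0)&0x3ff = 0x87
flags:6 @ bit 10 → (0x2887>>10)&0x3f = 0xa  ←
flags signed 6b, MSB=0: value = 10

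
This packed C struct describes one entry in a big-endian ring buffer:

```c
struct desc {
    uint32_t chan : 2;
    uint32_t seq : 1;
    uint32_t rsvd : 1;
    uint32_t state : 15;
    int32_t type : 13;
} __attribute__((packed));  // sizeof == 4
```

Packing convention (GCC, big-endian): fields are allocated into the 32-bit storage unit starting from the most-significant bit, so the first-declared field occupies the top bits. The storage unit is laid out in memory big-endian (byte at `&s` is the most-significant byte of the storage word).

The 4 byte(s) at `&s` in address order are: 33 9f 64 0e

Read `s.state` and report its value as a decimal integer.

7419

[0]=0x33 [1]=0x9f [2]=0x64 [3]=0x0e (big-endian) → word 0x339f640e
chan:2 @ bit 30 → (0x339f640e>>30)&0x3 = 0x0
seq:1 @ bit 29 → (0x339f640e>>29)&0x1 = 0x1
rsvd:1 @ bit 28 → (0x339f640e>>28)&0x1 = 0x1
state:15 @ bit 13 → (0x339f640e>>13)&0x7fff = 0x1cfb  ←
type:13 @ bit 0 → (0x339f640e>>0)&0x1fff = 0x40e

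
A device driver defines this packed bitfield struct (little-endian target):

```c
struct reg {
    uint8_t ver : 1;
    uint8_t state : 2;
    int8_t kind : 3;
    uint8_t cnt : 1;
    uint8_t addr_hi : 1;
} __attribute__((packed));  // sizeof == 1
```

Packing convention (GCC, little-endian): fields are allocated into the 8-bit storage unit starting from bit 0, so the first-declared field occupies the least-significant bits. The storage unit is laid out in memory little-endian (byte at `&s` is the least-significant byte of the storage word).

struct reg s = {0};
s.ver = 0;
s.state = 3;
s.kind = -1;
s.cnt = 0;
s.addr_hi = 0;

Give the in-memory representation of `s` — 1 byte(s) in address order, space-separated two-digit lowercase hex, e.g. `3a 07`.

3e

ver (1b) val=0 bits=0x0 at bit 0: 0x00
state (2b) val=3 bits=0x3 at bit 1: 0x06
kind (3b) val=-1 bits=0x7 at bit 3: 0x3e
cnt (1b) val=0 bits=0x0 at bit 6: 0x3e
addr_hi (1b) val=0 bits=0x0 at bit 7: 0x3e
word = 0x3e → little-endian bytes:
  [0]=0x3e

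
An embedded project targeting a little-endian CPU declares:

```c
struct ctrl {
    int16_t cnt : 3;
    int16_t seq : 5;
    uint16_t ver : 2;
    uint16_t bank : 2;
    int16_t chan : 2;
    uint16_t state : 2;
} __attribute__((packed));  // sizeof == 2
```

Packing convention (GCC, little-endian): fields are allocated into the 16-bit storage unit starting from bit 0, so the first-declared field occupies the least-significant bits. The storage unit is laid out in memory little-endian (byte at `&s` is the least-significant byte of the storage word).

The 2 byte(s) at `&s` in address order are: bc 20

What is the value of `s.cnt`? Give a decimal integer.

[0]=0xbc [1]=0x20 (little-endian) → word 0x20bc
cnt [0+:3] = (word>>0) & 0x7 = 4  ←
seq [3+:5] = (word>>3) & 0x1f = 23
ver [8+:2] = (word>>8) & 0x3 = 0
bank [10+:2] = (word>>10) & 0x3 = 0
chan [12+:2] = (word>>12) & 0x3 = 2
state [14+:2] = (word>>14) & 0x3 = 0
cnt signed 3b, MSB=1: 4 - 8 = -4

-4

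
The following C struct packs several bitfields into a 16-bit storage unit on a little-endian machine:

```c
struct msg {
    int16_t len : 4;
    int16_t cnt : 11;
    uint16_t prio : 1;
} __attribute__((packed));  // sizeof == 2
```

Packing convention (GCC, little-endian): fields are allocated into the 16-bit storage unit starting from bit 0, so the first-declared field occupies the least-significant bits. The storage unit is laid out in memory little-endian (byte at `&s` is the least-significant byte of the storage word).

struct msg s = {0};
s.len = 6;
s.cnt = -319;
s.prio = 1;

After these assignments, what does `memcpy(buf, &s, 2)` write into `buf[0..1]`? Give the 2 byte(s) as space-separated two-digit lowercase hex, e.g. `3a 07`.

len (4b) val=6 bits=0x6 at bit 0: 0x0006
cnt (11b) val=-319 bits=0x6c1 at bit 4: 0x6c16
prio (1b) val=1 bits=0x1 at bit 15: 0xec16
word = 0xec16 → little-endian bytes:
  [0]=0x16  [1]=0xec

16 ec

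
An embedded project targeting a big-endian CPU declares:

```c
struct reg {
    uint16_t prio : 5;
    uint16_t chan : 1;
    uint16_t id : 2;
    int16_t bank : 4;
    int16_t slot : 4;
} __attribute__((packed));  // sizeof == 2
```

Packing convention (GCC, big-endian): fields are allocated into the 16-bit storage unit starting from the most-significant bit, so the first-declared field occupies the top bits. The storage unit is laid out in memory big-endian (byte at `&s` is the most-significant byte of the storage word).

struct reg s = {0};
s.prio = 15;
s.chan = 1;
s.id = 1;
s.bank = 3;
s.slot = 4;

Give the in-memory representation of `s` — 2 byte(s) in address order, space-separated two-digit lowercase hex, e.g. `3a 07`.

prio (5b) val=15 bits=0xf at bit 11: 0x7800
chan (1b) val=1 bits=0x1 at bit 10: 0x7c00
id (2b) val=1 bits=0x1 at bit 8: 0x7d00
bank (4b) val=3 bits=0x3 at bit 4: 0x7d30
slot (4b) val=4 bits=0x4 at bit 0: 0x7d34
word = 0x7d34 → big-endian bytes:
  [0]=0x7d  [1]=0x34

7d 34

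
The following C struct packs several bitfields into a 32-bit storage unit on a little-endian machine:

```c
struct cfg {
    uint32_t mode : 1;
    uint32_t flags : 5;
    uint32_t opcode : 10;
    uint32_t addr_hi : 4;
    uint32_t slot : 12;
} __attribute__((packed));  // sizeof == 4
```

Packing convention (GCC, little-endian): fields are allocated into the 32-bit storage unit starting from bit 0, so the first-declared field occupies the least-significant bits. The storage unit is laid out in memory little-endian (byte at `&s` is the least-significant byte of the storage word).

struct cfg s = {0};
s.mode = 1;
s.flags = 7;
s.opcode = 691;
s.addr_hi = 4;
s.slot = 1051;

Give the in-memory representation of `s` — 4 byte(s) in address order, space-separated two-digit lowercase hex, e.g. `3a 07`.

cf ac b4 41

[0+:1] mode=1 & 0x1 = 0x1; word=0x00000001
[1+:5] flags=7 & 0x1f = 0x7; word=0x0000000f
[6+:10] opcode=691 & 0x3ff = 0x2b3; word=0x0000accf
[16+:4] addr_hi=4 & 0xf = 0x4; word=0x0004accf
[20+:12] slot=1051 & 0xfff = 0x41b; word=0x41b4accf
word = 0x41b4accf → little-endian bytes:
  [0]=0xcf  [1]=0xac  [2]=0xb4  [3]=0x41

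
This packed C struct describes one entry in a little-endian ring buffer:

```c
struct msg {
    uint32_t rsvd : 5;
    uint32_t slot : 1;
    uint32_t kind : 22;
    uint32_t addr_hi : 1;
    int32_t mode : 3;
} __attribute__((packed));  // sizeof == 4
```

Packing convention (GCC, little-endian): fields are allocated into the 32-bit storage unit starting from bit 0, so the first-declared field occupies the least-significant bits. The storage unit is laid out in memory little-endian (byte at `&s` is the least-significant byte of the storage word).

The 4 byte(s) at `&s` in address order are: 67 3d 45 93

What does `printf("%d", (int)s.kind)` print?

[0]=0x67 [1]=0x3d [2]=0x45 [3]=0x93 (little-endian) → word 0x93453d67
rsvd [0+:5] = (word>>0) & 0x1f = 7
slot [5+:1] = (word>>5) & 0x1 = 1
kind [6+:22] = (word>>6) & 0x3fffff = 857333  ←
addr_hi [28+:1] = (word>>28) & 0x1 = 1
mode [29+:3] = (word>>29) & 0x7 = 4

857333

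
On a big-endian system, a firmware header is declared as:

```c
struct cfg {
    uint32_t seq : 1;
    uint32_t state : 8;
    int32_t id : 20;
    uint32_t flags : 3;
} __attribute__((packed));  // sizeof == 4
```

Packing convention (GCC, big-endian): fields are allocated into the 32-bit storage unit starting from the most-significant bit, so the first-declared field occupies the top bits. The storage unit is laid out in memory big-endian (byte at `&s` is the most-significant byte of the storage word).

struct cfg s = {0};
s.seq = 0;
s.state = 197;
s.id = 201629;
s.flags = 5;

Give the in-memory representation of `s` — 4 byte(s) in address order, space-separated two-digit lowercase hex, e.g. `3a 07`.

seq (1b) val=0 bits=0x0 at bit 31: 0x00000000
state (8b) val=197 bits=0xc5 at bit 23: 0x62800000
id (20b) val=201629 bits=0x3139d at bit 3: 0x62989ce8
flags (3b) val=5 bits=0x5 at bit 0: 0x62989ced
word = 0x62989ced → big-endian bytes:
  [0]=0x62  [1]=0x98  [2]=0x9c  [3]=0xed

62 98 9c ed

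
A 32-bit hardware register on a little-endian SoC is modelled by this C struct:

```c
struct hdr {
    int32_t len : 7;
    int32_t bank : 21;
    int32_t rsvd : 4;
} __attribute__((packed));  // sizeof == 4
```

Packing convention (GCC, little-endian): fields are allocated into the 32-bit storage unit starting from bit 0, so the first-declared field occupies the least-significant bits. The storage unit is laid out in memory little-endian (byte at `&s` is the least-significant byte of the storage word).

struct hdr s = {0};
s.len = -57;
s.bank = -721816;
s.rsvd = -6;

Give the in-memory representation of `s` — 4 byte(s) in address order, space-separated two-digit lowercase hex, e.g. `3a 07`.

47 34 7e aa

len (7b) val=-57 bits=0x47 at bit 0: 0x00000047
bank (21b) val=-721816 bits=0x14fc68 at bit 7: 0x0a7e3447
rsvd (4b) val=-6 bits=0xa at bit 28: 0xaa7e3447
word = 0xaa7e3447 → little-endian bytes:
  [0]=0x47  [1]=0x34  [2]=0x7e  [3]=0xaa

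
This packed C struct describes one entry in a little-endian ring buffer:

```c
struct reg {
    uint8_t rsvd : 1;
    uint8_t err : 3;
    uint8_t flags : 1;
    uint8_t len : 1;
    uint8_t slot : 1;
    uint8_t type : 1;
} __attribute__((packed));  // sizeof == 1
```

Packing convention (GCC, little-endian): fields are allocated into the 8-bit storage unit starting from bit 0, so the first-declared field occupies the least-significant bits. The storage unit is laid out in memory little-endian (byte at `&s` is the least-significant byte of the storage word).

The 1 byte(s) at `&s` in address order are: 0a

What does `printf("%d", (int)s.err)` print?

[0]=0x0a (little-endian) → word 0x0a
rsvd [0+:1] = (word>>0) & 0x1 = 0
err [1+:3] = (word>>1) & 0x7 = 5  ←
flags [4+:1] = (word>>4) & 0x1 = 0
len [5+:1] = (word>>5) & 0x1 = 0
slot [6+:1] = (word>>6) & 0x1 = 0
type [7+:1] = (word>>7) & 0x1 = 0

5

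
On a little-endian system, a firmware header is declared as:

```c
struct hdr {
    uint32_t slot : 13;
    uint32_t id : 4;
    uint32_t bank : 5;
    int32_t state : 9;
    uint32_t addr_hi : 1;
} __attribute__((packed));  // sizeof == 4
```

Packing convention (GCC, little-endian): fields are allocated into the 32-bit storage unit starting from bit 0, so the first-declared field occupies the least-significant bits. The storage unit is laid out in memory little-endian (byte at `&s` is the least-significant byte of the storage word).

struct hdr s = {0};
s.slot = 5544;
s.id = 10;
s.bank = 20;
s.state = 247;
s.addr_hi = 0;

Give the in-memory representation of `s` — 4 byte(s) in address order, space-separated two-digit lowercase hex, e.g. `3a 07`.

a8 55 e9 3d

slot:13 = 5544 → 0x15a8 << 0 → word 0x000015a8
id:4 = 10 → 0xa << 13 → word 0x000155a8
bank:5 = 20 → 0x14 << 17 → word 0x002955a8
state:9 = 247 → 0xf7 << 22 → word 0x3de955a8
addr_hi:1 = 0 → 0x0 << 31 → word 0x3de955a8
word = 0x3de955a8 → little-endian bytes:
  [0]=0xa8  [1]=0x55  [2]=0xe9  [3]=0x3d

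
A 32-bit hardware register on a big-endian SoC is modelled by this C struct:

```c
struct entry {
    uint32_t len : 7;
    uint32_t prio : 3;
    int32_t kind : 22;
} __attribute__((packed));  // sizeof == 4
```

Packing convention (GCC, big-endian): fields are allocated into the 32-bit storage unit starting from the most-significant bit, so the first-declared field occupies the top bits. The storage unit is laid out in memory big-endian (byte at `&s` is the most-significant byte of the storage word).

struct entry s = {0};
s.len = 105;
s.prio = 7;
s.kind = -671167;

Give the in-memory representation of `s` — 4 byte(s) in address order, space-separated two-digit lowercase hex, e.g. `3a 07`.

[25+:7] len=105 & 0x7f = 0x69; word=0xd2000000
[22+:3] prio=7 & 0x7 = 0x7; word=0xd3c00000
[0+:22] kind=-671167 & 0x3fffff = 0x35c241; word=0xd3f5c241
word = 0xd3f5c241 → big-endian bytes:
  [0]=0xd3  [1]=0xf5  [2]=0xc2  [3]=0x41

d3 f5 c2 41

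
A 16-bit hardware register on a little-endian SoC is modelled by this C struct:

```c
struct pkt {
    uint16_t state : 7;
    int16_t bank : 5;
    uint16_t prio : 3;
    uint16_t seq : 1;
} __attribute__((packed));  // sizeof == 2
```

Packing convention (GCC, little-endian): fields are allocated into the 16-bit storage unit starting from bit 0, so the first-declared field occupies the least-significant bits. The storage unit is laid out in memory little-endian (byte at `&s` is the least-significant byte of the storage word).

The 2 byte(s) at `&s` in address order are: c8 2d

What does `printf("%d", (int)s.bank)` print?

[0]=0xc8 [1]=0x2d (little-endian) → word 0x2dc8
state:7 @ bit 0 → (0x2dc8>>0)&0x7f = 0x48
bank:5 @ bit 7 → (0x2dc8>>7)&0x1f = 0x1b  ←
prio:3 @ bit 12 → (0x2dc8>>12)&0x7 = 0x2
seq:1 @ bit 15 → (0x2dc8>>15)&0x1 = 0x0
bank signed 5b, MSB=1: 27 - 32 = -5

-5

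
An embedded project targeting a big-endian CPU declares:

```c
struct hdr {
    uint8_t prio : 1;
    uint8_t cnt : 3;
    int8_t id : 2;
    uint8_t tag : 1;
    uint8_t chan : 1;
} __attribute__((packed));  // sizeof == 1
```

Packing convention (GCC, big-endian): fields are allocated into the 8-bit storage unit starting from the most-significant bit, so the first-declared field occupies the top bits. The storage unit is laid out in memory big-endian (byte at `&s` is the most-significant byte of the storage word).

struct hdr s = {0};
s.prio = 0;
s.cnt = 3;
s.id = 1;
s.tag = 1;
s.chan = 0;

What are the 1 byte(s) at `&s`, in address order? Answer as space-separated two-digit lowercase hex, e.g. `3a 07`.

prio (1b) val=0 bits=0x0 at bit 7: 0x00
cnt (3b) val=3 bits=0x3 at bit 4: 0x30
id (2b) val=1 bits=0x1 at bit 2: 0x34
tag (1b) val=1 bits=0x1 at bit 1: 0x36
chan (1b) val=0 bits=0x0 at bit 0: 0x36
word = 0x36 → big-endian bytes:
  [0]=0x36

36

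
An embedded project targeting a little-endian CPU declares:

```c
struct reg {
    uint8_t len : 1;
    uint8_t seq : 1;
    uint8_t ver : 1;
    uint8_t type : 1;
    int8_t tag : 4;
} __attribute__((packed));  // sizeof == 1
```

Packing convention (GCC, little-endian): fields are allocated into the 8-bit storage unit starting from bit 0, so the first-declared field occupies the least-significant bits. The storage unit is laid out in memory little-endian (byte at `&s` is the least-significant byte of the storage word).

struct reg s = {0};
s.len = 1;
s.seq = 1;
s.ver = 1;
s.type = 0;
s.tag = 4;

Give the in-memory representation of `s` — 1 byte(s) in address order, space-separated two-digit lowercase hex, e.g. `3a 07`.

len (1b) val=1 bits=0x1 at bit 0: 0x01
seq (1b) val=1 bits=0x1 at bit 1: 0x03
ver (1b) val=1 bits=0x1 at bit 2: 0x07
type (1b) val=0 bits=0x0 at bit 3: 0x07
tag (4b) val=4 bits=0x4 at bit 4: 0x47
word = 0x47 → little-endian bytes:
  [0]=0x47

47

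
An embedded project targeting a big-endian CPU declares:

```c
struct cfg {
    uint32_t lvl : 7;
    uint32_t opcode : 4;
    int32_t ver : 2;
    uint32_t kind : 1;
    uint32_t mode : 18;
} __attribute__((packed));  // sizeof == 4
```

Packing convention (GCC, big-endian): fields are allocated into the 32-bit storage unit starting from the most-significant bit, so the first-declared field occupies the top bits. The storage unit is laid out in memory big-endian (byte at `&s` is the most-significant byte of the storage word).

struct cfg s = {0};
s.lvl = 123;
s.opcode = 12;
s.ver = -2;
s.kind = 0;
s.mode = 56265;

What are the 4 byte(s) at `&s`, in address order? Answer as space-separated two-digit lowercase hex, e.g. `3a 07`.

f7 90 db c9

[25+:7] lvl=123 & 0x7f = 0x7b; word=0xf6000000
[21+:4] opcode=12 & 0xf = 0xc; word=0xf7800000
[19+:2] ver=-2 & 0x3 = 0x2; word=0xf7900000
[18+:1] kind=0 & 0x1 = 0x0; word=0xf7900000
[0+:18] mode=56265 & 0x3ffff = 0xdbc9; word=0xf790dbc9
word = 0xf790dbc9 → big-endian bytes:
  [0]=0xf7  [1]=0x90  [2]=0xdb  [3]=0xc9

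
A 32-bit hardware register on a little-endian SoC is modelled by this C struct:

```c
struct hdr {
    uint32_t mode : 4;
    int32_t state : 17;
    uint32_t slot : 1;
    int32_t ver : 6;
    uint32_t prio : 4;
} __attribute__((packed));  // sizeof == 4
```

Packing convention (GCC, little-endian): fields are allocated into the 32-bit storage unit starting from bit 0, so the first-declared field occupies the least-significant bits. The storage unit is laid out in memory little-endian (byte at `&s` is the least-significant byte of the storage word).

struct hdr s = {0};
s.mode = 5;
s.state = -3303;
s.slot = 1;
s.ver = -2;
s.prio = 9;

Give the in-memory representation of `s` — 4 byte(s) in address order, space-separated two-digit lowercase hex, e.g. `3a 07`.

[0+:4] mode=5 & 0xf = 0x5; word=0x00000005
[4+:17] state=-3303 & 0x1ffff = 0x1f319; word=0x001f3195
[21+:1] slot=1 & 0x1 = 0x1; word=0x003f3195
[22+:6] ver=-2 & 0x3f = 0x3e; word=0x0fbf3195
[28+:4] prio=9 & 0xf = 0x9; word=0x9fbf3195
word = 0x9fbf3195 → little-endian bytes:
  [0]=0x95  [1]=0x31  [2]=0xbf  [3]=0x9f

95 31 bf 9f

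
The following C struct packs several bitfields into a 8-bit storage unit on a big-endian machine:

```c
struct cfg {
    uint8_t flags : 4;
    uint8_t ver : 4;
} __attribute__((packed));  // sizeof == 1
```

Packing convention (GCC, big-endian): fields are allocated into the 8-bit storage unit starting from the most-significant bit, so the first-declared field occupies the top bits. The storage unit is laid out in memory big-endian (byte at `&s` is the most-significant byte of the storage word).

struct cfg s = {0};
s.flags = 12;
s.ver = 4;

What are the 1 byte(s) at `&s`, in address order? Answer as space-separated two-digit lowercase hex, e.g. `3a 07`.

flags:4 = 12 → 0xc << 4 → word 0xc0
ver:4 = 4 → 0x4 << 0 → word 0xc4
word = 0xc4 → big-endian bytes:
  [0]=0xc4

c4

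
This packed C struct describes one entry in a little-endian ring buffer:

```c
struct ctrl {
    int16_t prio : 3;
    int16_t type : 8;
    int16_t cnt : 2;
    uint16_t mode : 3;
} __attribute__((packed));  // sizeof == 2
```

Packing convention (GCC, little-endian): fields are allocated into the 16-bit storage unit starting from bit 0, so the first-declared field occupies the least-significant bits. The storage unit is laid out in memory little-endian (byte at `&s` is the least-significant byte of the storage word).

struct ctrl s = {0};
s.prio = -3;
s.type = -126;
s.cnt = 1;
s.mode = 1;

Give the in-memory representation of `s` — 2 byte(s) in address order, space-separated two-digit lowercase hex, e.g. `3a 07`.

prio (3b) val=-3 bits=0x5 at bit 0: 0x0005
type (8b) val=-126 bits=0x82 at bit 3: 0x0415
cnt (2b) val=1 bits=0x1 at bit 11: 0x0c15
mode (3b) val=1 bits=0x1 at bit 13: 0x2c15
word = 0x2c15 → little-endian bytes:
  [0]=0x15  [1]=0x2c

15 2c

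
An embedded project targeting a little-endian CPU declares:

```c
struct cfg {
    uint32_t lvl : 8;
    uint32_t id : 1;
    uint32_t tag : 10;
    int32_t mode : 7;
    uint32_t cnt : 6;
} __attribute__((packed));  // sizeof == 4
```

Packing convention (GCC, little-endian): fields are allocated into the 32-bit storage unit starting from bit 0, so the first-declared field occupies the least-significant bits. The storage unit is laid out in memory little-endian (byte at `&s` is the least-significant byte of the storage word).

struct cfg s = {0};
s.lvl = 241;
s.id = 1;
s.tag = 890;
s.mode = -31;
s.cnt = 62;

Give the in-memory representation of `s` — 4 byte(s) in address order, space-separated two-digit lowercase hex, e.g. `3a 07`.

f1 f5 0e fb

lvl (8b) val=241 bits=0xf1 at bit 0: 0x000000f1
id (1b) val=1 bits=0x1 at bit 8: 0x000001f1
tag (10b) val=890 bits=0x37a at bit 9: 0x0006f5f1
mode (7b) val=-31 bits=0x61 at bit 19: 0x030ef5f1
cnt (6b) val=62 bits=0x3e at bit 26: 0xfb0ef5f1
word = 0xfb0ef5f1 → little-endian bytes:
  [0]=0xf1  [1]=0xf5  [2]=0x0e  [3]=0xfb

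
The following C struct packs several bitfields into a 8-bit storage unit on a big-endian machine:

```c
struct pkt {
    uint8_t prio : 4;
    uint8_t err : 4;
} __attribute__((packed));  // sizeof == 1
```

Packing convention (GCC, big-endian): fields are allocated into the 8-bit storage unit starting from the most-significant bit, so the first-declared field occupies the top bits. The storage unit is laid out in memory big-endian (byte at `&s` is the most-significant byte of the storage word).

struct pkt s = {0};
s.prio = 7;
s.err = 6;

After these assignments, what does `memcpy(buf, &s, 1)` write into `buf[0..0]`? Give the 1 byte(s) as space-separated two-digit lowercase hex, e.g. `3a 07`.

76

prio:4 = 7 → 0x7 << 4 → word 0x70
err:4 = 6 → 0x6 << 0 → word 0x76
word = 0x76 → big-endian bytes:
  [0]=0x76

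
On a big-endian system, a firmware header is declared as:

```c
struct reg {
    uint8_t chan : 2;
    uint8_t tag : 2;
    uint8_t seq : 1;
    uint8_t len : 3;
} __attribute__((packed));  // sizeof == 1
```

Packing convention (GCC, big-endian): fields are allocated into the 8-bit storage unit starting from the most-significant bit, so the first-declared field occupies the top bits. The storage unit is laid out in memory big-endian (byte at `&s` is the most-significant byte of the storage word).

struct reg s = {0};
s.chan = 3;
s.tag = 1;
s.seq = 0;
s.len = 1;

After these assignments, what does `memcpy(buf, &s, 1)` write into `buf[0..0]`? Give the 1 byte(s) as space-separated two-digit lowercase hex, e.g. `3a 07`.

d1

chan:2 = 3 → 0x3 << 6 → word 0xc0
tag:2 = 1 → 0x1 << 4 → word 0xd0
seq:1 = 0 → 0x0 << 3 → word 0xd0
len:3 = 1 → 0x1 << 0 → word 0xd1
word = 0xd1 → big-endian bytes:
  [0]=0xd1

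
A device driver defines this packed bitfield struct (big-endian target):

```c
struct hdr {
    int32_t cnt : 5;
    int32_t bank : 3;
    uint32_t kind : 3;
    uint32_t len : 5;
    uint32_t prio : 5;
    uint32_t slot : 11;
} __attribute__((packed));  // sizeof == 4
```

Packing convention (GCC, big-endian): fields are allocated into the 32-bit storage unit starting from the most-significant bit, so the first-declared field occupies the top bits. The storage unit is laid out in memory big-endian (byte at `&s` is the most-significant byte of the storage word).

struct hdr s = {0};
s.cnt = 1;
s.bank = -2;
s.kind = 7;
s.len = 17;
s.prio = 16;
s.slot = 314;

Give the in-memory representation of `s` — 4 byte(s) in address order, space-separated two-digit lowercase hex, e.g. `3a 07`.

cnt:5 = 1 → 0x1 << 27 → word 0x08000000
bank:3 = -2 → 0x6 << 24 → word 0x0e000000
kind:3 = 7 → 0x7 << 21 → word 0x0ee00000
len:5 = 17 → 0x11 << 16 → word 0x0ef10000
prio:5 = 16 → 0x10 << 11 → word 0x0ef18000
slot:11 = 314 → 0x13a << 0 → word 0x0ef1813a
word = 0x0ef1813a → big-endian bytes:
  [0]=0x0e  [1]=0xf1  [2]=0x81  [3]=0x3a

0e f1 81 3a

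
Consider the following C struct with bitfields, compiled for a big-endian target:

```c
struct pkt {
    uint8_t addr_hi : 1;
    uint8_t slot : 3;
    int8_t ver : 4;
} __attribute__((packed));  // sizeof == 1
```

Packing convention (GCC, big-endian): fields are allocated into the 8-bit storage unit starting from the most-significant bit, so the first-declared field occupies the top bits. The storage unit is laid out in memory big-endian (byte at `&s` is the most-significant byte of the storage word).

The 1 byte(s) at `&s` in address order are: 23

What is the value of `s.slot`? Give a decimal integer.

2

[0]=0x23 (big-endian) → word 0x23
addr_hi [7+:1] = (word>>7) & 0x1 = 0
slot [4+:3] = (word>>4) & 0x7 = 2  ←
ver [0+:4] = (word>>0) & 0xf = 3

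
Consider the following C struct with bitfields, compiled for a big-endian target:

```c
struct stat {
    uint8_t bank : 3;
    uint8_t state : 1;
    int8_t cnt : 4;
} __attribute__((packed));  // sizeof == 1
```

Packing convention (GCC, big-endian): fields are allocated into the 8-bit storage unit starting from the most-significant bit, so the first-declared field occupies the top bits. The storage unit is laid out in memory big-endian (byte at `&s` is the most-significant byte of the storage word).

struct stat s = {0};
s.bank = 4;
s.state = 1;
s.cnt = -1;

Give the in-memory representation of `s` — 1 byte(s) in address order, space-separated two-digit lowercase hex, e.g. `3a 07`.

9f

bank (3b) val=4 bits=0x4 at bit 5: 0x80
state (1b) val=1 bits=0x1 at bit 4: 0x90
cnt (4b) val=-1 bits=0xf at bit 0: 0x9f
word = 0x9f → big-endian bytes:
  [0]=0x9f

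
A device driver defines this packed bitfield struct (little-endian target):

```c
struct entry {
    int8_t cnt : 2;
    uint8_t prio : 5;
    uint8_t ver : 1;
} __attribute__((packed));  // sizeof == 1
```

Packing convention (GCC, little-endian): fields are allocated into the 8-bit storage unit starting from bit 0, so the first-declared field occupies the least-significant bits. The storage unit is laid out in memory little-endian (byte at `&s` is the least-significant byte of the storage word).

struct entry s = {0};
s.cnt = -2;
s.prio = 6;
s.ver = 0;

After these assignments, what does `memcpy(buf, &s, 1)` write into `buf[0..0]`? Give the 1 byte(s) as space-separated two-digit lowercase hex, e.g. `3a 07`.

[0+:2] cnt=-2 & 0x3 = 0x2; word=0x02
[2+:5] prio=6 & 0x1f = 0x6; word=0x1a
[7+:1] ver=0 & 0x1 = 0x0; word=0x1a
word = 0x1a → little-endian bytes:
  [0]=0x1a

1a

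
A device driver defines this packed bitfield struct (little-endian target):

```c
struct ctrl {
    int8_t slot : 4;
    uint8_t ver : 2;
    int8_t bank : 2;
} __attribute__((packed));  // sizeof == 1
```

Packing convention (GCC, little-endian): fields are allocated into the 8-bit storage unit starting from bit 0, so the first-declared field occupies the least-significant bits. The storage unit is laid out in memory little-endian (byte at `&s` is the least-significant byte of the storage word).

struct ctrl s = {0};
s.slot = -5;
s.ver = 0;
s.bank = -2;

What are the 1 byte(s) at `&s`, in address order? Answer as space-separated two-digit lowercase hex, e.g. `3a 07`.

[0+:4] slot=-5 & 0xf = 0xb; word=0x0b
[4+:2] ver=0 & 0x3 = 0x0; word=0x0b
[6+:2] bank=-2 & 0x3 = 0x2; word=0x8b
word = 0x8b → little-endian bytes:
  [0]=0x8b

8b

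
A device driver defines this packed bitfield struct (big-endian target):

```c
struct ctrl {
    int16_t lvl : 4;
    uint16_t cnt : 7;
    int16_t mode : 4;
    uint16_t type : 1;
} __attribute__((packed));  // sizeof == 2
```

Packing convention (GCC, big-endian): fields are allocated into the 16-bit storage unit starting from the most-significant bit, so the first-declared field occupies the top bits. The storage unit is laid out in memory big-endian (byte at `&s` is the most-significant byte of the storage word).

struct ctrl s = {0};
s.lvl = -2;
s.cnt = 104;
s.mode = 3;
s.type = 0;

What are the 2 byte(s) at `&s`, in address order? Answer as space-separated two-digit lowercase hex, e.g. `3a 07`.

ed 06

lvl:4 = -2 → 0xe << 12 → word 0xe000
cnt:7 = 104 → 0x68 << 5 → word 0xed00
mode:4 = 3 → 0x3 << 1 → word 0xed06
type:1 = 0 → 0x0 << 0 → word 0xed06
word = 0xed06 → big-endian bytes:
  [0]=0xed  [1]=0x06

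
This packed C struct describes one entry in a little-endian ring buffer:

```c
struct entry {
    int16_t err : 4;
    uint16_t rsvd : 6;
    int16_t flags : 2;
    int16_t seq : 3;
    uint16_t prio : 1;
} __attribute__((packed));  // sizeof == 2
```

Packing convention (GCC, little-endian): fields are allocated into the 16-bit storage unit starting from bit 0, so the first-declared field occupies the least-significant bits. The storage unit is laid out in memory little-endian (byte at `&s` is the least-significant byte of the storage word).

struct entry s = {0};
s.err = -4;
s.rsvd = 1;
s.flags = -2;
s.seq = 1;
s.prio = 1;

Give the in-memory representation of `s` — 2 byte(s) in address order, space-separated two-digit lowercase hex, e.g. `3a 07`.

1c 98

err (4b) val=-4 bits=0xc at bit 0: 0x000c
rsvd (6b) val=1 bits=0x1 at bit 4: 0x001c
flags (2b) val=-2 bits=0x2 at bit 10: 0x081c
seq (3b) val=1 bits=0x1 at bit 12: 0x181c
prio (1b) val=1 bits=0x1 at bit 15: 0x981c
word = 0x981c → little-endian bytes:
  [0]=0x1c  [1]=0x98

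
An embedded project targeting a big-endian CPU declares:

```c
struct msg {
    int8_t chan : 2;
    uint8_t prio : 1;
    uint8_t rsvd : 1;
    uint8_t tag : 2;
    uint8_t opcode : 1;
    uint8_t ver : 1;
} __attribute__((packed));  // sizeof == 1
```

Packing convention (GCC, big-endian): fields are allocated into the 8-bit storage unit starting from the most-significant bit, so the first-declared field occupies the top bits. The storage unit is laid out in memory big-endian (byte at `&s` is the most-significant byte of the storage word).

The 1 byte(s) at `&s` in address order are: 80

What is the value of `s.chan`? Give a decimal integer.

-2

[0]=0x80 (big-endian) → word 0x80
chan:2 @ bit 6 → (0x80>>6)&0x3 = 0x2  ←
prio:1 @ bit 5 → (0x80>>5)&0x1 = 0x0
rsvd:1 @ bit 4 → (0x80>>4)&0x1 = 0x0
tag:2 @ bit 2 → (0x80>>2)&0x3 = 0x0
opcode:1 @ bit 1 → (0x80>>1)&0x1 = 0x0
ver:1 @ bit 0 → (0x80>>0)&0x1 = 0x0
chan signed 2b, MSB=1: 2 - 4 = -2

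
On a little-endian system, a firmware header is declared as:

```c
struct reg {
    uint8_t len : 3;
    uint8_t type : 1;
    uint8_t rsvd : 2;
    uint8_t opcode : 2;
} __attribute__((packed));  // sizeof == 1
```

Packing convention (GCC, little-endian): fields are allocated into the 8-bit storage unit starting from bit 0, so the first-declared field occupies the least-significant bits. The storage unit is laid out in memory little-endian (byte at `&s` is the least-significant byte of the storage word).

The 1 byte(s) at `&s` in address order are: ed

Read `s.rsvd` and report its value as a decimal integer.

[0]=0xed (little-endian) → word 0xed
len:3 @ bit 0 → (0xed>>0)&0x7 = 0x5
type:1 @ bit 3 → (0xed>>3)&0x1 = 0x1
rsvd:2 @ bit 4 → (0xed>>4)&0x3 = 0x2  ←
opcode:2 @ bit 6 → (0xed>>6)&0x3 = 0x3

2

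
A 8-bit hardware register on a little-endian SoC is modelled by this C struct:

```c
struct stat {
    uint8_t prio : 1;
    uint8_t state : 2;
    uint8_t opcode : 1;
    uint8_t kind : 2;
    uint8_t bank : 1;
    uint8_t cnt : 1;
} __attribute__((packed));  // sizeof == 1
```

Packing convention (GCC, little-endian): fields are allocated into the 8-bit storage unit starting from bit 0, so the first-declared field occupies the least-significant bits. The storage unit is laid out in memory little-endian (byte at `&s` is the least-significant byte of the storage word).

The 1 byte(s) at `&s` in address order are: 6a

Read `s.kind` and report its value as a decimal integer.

2

[0]=0x6a (little-endian) → word 0x6a
prio:1 @ bit 0 → (0x6a>>0)&0x1 = 0x0
state:2 @ bit 1 → (0x6a>>1)&0x3 = 0x1
opcode:1 @ bit 3 → (0x6a>>3)&0x1 = 0x1
kind:2 @ bit 4 → (0x6a>>4)&0x3 = 0x2  ←
bank:1 @ bit 6 → (0x6a>>6)&0x1 = 0x1
cnt:1 @ bit 7 → (0x6a>>7)&0x1 = 0x0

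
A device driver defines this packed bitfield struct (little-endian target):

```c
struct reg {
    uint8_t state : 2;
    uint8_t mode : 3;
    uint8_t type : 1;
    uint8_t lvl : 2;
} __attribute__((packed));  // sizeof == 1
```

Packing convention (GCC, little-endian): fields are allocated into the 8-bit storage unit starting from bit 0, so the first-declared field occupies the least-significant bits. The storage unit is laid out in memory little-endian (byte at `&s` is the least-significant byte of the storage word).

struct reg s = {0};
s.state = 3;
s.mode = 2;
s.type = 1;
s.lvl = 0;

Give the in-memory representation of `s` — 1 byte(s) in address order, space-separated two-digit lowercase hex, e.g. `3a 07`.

state:2 = 3 → 0x3 << 0 → word 0x03
mode:3 = 2 → 0x2 << 2 → word 0x0b
type:1 = 1 → 0x1 << 5 → word 0x2b
lvl:2 = 0 → 0x0 << 6 → word 0x2b
word = 0x2b → little-endian bytes:
  [0]=0x2b

2b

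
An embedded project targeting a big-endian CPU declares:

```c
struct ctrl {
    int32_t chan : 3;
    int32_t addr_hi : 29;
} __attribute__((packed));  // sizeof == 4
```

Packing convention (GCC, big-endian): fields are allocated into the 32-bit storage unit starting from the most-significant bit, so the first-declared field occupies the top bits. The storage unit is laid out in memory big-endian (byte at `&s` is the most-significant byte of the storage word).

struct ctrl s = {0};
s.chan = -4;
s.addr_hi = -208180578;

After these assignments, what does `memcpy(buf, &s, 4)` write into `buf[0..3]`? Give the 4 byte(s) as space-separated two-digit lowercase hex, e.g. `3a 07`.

chan:3 = -4 → 0x4 << 29 → word 0x80000000
addr_hi:29 = -208180578 → 0x13976a9e << 0 → word 0x93976a9e
word = 0x93976a9e → big-endian bytes:
  [0]=0x93  [1]=0x97  [2]=0x6a  [3]=0x9e

93 97 6a 9e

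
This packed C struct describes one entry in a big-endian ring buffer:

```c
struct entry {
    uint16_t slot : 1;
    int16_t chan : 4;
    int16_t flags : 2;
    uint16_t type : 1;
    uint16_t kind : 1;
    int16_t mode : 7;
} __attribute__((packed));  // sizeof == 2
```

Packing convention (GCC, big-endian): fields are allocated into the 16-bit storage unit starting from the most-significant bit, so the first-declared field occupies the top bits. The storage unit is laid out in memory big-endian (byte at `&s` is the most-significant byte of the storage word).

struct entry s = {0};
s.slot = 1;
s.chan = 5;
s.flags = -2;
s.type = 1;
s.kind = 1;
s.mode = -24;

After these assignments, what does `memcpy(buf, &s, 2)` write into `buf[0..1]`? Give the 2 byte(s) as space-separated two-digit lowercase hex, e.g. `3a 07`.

ad e8

[15+:1] slot=1 & 0x1 = 0x1; word=0x8000
[11+:4] chan=5 & 0xf = 0x5; word=0xa800
[9+:2] flags=-2 & 0x3 = 0x2; word=0xac00
[8+:1] type=1 & 0x1 = 0x1; word=0xad00
[7+:1] kind=1 & 0x1 = 0x1; word=0xad80
[0+:7] mode=-24 & 0x7f = 0x68; word=0xade8
word = 0xade8 → big-endian bytes:
  [0]=0xad  [1]=0xe8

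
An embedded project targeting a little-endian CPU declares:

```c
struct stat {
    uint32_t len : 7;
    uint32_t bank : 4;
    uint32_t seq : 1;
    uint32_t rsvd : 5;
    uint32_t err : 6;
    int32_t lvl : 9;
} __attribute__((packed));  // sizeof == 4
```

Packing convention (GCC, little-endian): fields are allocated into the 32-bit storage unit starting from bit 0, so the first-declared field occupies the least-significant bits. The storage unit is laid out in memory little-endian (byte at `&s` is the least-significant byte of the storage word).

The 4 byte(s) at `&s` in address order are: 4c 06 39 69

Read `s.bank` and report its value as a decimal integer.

[0]=0x4c [1]=0x06 [2]=0x39 [3]=0x69 (little-endian) → word 0x6939064c
len [0+:7] = (word>>0) & 0x7f = 76
bank [7+:4] = (word>>7) & 0xf = 12  ←
seq [11+:1] = (word>>11) & 0x1 = 0
rsvd [12+:5] = (word>>12) & 0x1f = 16
err [17+:6] = (word>>17) & 0x3f = 28
lvl [23+:9] = (word>>23) & 0x1ff = 210

12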